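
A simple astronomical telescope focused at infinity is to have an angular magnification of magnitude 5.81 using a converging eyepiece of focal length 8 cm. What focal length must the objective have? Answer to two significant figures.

|M| = f_obj/|f_eye|, so f_obj = |M| x |f_eye| = 5.81 x 8 = 46.480 cm.

46 cm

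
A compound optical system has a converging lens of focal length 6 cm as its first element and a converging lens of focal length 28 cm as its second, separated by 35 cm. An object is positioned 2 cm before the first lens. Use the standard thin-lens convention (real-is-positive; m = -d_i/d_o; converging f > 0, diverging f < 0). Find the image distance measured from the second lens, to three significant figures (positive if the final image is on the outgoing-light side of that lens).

Applying the thin-lens equation to the first lens, 1/6 = 1/2 + 1/d_i1, which gives d_i1 = -3.000 cm.
With d_i1 < 0 the first image is virtual and lies on the object side; the object distance for lens 2 is d_o2 = 35 - (-3.000) = 38.000 cm.
Applying the thin-lens equation again with f_2 = 28 cm and d_o2 = 38.000 cm gives d_i2 = 106.400 cm.

106 cm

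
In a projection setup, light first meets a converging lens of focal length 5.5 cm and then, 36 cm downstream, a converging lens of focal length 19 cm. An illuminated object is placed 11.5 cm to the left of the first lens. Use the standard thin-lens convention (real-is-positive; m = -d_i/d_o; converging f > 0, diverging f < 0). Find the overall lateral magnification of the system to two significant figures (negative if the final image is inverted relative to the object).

Lens 1: 1/d_i1 = 1/f_1 - 1/d_o1 = 1/5.5 - 1/11.5 = 0.09486 cm^-1, so d_i1 = 10.542 cm.
m_1 = -(10.542)/11.5 = -0.9167.
The intermediate image is 10.542 cm to the right of lens 1, so d_o2 = L - d_i1 = 36 - 10.542 = 25.458 cm.
Lens 2: 1/d_i2 = 1/f_2 - 1/d_o2 = 1/19 - 1/(25.458) = 0.01335 cm^-1, so d_i2 = 74.897 cm.
m_2 = -(74.897)/(25.458) = -2.9419.
The system's lateral magnification is m_1 m_2 = (-0.9167)(-2.9419) = 2.6968.

2.7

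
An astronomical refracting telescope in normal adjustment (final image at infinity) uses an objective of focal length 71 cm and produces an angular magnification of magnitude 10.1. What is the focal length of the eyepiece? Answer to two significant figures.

|M| = f_obj/f_eye, so f_eye = f_obj/|M| = 71/10.1 = 7.030 cm.

7.0 cm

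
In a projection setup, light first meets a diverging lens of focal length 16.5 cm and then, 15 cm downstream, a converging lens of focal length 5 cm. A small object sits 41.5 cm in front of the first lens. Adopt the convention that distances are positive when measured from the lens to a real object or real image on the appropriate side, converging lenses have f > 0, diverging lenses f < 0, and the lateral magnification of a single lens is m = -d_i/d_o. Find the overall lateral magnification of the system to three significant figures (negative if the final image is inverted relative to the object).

Applying the thin-lens equation to the first lens, 1/(-16.5) = 1/41.5 + 1/d_i1, which gives d_i1 = -11.806 cm.
Its lateral magnification is m_1 = -d_i1/d_o1 = -(-11.806)/41.5 = 0.2845.
The intermediate image is virtual, 11.806 cm to the left of lens 1, so d_o2 = L - d_i1 = 15 - (-11.806) = 26.806 cm.
Applying the thin-lens equation again with f_2 = 5 cm and d_o2 = 26.806 cm gives d_i2 = 6.146 cm.
m_2 = -(6.146)/(26.806) = -0.2293.
The system's lateral magnification is m_1 m_2 = (0.2845)(-0.2293) = -0.0652.

-0.0652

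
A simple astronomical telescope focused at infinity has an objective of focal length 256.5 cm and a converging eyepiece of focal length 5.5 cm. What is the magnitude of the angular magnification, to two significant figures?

|M| = f_obj/|f_eye| = 256.5/5.5 = 46.636.

47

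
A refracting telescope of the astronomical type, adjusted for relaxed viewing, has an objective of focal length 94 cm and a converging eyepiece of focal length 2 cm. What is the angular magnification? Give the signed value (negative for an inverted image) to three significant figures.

-47.0

M = -f_obj/f_eye = -94/(2) = -47.000.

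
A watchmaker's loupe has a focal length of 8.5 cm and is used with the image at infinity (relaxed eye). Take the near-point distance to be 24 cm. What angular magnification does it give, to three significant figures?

2.82

M = D/f = 24/8.5 = 2.824.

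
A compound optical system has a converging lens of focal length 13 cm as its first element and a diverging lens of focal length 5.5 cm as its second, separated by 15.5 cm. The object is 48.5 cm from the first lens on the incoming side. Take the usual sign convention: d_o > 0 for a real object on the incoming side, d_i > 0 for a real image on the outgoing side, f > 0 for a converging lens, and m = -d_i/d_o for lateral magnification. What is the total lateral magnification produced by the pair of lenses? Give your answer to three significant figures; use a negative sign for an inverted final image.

-0.622

First lens: d_i1 = 1/(1/13 - 1/48.5) = 17.761 cm.
m_1 = -(17.761)/48.5 = -0.3662.
Since 17.761 cm > 15.5 cm, the first image lies past the second lens and serves as a virtual object: d_o2 = L - d_i1 = -2.261 cm.
Second lens: d_i2 = 1/(1/(-5.5) - 1/(-2.261)) = 3.838 cm.
m_2 = -(3.838)/(-2.261) = 1.6978.
Total m = m_1 x m_2 = (-0.3662)(1.6978) = -0.6217.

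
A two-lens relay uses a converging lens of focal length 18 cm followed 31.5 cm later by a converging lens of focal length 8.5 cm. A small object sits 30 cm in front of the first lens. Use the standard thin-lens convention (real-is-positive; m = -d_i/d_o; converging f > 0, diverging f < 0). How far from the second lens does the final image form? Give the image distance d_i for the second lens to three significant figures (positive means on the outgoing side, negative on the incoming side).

5.22 cm

First lens: d_i1 = 1/(1/18 - 1/30) = 45.000 cm.
Since 45.000 cm > 31.5 cm, the first image lies past the second lens and serves as a virtual object: d_o2 = L - d_i1 = -13.500 cm.
Second lens: d_i2 = 1/(1/8.5 - 1/(-13.500)) = 5.216 cm.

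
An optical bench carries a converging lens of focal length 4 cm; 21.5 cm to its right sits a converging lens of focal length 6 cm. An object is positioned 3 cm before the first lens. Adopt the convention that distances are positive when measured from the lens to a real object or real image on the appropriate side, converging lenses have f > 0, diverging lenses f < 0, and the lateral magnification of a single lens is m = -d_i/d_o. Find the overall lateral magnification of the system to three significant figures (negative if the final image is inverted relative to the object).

-0.873

Applying the thin-lens equation to the first lens, 1/4 = 1/3 + 1/d_i1, which gives d_i1 = -12.000 cm.
Its lateral magnification is m_1 = -d_i1/d_o1 = -(-12.000)/3 = 4.0000.
With d_i1 < 0 the first image is virtual and lies on the object side; the object distance for lens 2 is d_o2 = 21.5 - (-12.000) = 33.500 cm.
Applying the thin-lens equation again with f_2 = 6 cm and d_o2 = 33.500 cm gives d_i2 = 7.309 cm.
m_2 = -(7.309)/(33.500) = -0.2182.
Total m = m_1 x m_2 = (4.0000)(-0.2182) = -0.8727.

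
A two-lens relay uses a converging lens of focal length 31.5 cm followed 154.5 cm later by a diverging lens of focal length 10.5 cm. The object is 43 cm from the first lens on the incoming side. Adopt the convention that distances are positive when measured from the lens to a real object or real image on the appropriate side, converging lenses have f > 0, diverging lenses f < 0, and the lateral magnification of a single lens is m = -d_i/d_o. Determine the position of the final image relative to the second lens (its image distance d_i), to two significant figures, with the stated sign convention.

-8.2 cm

Applying the thin-lens equation to the first lens, 1/31.5 = 1/43 + 1/d_i1, which gives d_i1 = 117.783 cm.
That image sits 36.717 cm in front of the second lens, so d_o2 = 36.717 cm.
Applying the thin-lens equation again with f_2 = -10.5 cm and d_o2 = 36.717 cm gives d_i2 = -8.165 cm.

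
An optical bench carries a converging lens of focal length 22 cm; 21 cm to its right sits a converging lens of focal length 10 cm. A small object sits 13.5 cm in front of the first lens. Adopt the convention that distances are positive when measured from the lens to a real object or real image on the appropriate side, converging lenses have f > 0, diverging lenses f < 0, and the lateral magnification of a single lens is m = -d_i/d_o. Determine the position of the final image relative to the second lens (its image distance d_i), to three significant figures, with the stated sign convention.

Applying the thin-lens equation to the first lens, 1/22 = 1/13.5 + 1/d_i1, which gives d_i1 = -34.941 cm.
The intermediate image is virtual, 34.941 cm to the left of lens 1, so d_o2 = L - d_i1 = 21 - (-34.941) = 55.941 cm.
Applying the thin-lens equation again with f_2 = 10 cm and d_o2 = 55.941 cm gives d_i2 = 12.177 cm.

12.2 cm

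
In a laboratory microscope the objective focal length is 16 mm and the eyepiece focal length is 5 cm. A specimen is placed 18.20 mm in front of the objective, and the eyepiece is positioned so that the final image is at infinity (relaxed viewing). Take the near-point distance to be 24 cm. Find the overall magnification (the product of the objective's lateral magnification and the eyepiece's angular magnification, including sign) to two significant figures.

-35

Convert to cm: f_obj = 16 mm = 1.6 cm; d_o = 18.20 mm = 1.82 cm.
Objective: 1/d_i = 1/f_obj - 1/d_o = 1/1.6 - 1/1.82 = 0.07555 cm^-1, so d_i = 13.236 cm.
m_obj = -d_i/d_o = -13.236/1.82 = -7.273.
Eyepiece angular magnification (image at infinity): M_eye = D/f_e = 24/5 = 4.800.
Overall M = m_obj x M_eye = (-7.273)(4.800) = -34.91.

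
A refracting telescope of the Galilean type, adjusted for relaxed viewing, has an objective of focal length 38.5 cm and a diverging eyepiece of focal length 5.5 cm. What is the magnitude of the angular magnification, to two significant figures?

|M| = f_obj/|f_eye| = 38.5/5.5 = 7.000.

7.0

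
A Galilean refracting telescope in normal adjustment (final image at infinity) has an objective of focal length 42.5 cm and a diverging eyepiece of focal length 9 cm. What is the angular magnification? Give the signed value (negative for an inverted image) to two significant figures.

M = -f_obj/f_eye = -42.5/(-9) = 4.722.

4.7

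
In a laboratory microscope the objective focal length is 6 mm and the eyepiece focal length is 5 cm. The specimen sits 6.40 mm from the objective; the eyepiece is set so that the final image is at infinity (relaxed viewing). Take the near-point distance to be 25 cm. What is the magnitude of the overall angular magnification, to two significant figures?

75

Convert to cm: f_obj = 6 mm = 0.6 cm; d_o = 6.40 mm = 0.64 cm.
Objective: 1/d_i = 1/f_obj - 1/d_o = 1/0.6 - 1/0.64 = 0.10417 cm^-1, so d_i = 9.600 cm.
m_obj = -d_i/d_o = -9.600/0.64 = -15.000.
Eyepiece angular magnification (image at infinity): M_eye = D/f_e = 25/5 = 5.000.
Overall M = m_obj x M_eye = (-15.000)(5.000) = -75.00.
|M| = 75.00.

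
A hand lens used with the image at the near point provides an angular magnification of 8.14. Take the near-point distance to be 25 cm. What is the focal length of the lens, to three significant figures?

For the image at the near point, M = 1 + D/f.
f = D/(M - 1) = 25/(8.14 - 1) = 3.501 cm.

3.50 cm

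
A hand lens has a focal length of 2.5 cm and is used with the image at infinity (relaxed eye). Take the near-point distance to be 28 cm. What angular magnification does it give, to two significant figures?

11

M = D/f = 28/2.5 = 11.200.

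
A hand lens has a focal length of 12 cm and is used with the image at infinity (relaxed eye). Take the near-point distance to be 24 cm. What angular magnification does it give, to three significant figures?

M = D/f = 24/12 = 2.000.

2.00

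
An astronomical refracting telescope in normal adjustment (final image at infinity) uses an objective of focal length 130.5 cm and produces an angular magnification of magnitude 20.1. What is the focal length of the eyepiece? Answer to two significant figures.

6.5 cm

|M| = f_obj/f_eye, so f_eye = f_obj/|M| = 130.5/20.1 = 6.493 cm.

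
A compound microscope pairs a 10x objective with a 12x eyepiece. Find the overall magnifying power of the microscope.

120

The overall magnification of a compound microscope is the product of the objective and eyepiece magnifications:
M = M_obj x M_eye = 10 x 12 = 120.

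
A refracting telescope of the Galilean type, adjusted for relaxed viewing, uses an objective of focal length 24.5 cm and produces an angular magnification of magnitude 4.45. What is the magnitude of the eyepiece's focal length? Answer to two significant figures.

|M| = f_obj/|f_eye|, so |f_eye| = f_obj/|M| = 24.5/4.45 = 5.506 cm.
(The eyepiece is diverging, so its signed focal length is -5.506 cm.)

5.5 cm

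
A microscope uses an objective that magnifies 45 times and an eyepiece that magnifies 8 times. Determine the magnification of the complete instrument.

The overall magnification of a compound microscope is the product of the objective and eyepiece magnifications:
M = M_obj x M_eye = 45 x 8 = 360.

360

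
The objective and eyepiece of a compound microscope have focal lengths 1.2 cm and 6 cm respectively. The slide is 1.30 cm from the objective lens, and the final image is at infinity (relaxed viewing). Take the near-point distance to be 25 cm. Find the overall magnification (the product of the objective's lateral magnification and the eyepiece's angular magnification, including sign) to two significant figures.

Objective: 1/d_i = 1/f_obj - 1/d_o = 1/1.2 - 1/1.30 = 0.06410 cm^-1, so d_i = 15.600 cm.
m_obj = -d_i/d_o = -15.600/1.30 = -12.000.
Eyepiece angular magnification (image at infinity): M_eye = D/f_e = 25/6 = 4.167.
Overall M = m_obj x M_eye = (-12.000)(4.167) = -50.00.

-50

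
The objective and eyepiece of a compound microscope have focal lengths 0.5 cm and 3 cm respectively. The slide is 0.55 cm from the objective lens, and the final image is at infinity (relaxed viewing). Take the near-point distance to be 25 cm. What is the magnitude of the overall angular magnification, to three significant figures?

83.3

Objective: 1/d_i = 1/f_obj - 1/d_o = 1/0.5 - 1/0.55 = 0.18182 cm^-1, so d_i = 5.500 cm.
m_obj = -d_i/d_o = -5.500/0.55 = -10.000.
Eyepiece angular magnification (image at infinity): M_eye = D/f_e = 25/3 = 8.333.
Overall M = m_obj x M_eye = (-10.000)(8.333) = -83.33.
|M| = 83.33.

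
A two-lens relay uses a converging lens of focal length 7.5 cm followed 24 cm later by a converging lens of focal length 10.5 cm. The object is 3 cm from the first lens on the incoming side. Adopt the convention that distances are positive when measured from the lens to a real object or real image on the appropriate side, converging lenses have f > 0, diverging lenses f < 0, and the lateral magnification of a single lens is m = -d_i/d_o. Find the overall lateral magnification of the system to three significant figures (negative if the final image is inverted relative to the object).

Applying the thin-lens equation to the first lens, 1/7.5 = 1/3 + 1/d_i1, which gives d_i1 = -5.000 cm.
Its lateral magnification is m_1 = -d_i1/d_o1 = -(-5.000)/3 = 1.6667.
The intermediate image is virtual, 5.000 cm to the left of lens 1, so d_o2 = L - d_i1 = 24 - (-5.000) = 29.000 cm.
Applying the thin-lens equation again with f_2 = 10.5 cm and d_o2 = 29.000 cm gives d_i2 = 16.459 cm.
m_2 = -(16.459)/(29.000) = -0.5676.
Total m = m_1 x m_2 = (1.6667)(-0.5676) = -0.9459.

-0.946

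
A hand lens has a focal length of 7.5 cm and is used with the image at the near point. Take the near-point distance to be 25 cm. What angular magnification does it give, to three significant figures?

M = 1 + D/f = 1 + 25/7.5 = 4.333.

4.33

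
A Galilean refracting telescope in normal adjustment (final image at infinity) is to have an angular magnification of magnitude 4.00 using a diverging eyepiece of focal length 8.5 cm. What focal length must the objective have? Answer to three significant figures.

34.0 cm

|M| = f_obj/|f_eye|, so f_obj = |M| x |f_eye| = 4.0 x 8.5 = 34.000 cm.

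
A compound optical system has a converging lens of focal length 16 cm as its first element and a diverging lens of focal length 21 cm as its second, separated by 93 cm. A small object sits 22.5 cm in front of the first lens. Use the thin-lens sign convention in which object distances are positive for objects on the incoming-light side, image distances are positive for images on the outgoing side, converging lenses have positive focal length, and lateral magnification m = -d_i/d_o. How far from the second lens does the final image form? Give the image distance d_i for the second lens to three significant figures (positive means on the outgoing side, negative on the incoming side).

-13.5 cm

First lens: d_i1 = 1/(1/16 - 1/22.5) = 55.385 cm.
The intermediate image is 55.385 cm to the right of lens 1, so d_o2 = L - d_i1 = 93 - 55.385 = 37.615 cm.
Second lens: d_i2 = 1/(1/(-21) - 1/(37.615)) = -13.476 cm.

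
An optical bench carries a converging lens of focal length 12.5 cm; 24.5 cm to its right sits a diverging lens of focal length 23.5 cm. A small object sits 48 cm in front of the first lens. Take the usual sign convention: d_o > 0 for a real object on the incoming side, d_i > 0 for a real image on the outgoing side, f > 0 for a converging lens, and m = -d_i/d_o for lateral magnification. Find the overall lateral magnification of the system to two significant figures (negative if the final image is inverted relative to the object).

-0.27

Lens 1: 1/d_i1 = 1/f_1 - 1/d_o1 = 1/12.5 - 1/48 = 0.05917 cm^-1, so d_i1 = 16.901 cm.
m_1 = -(16.901)/48 = -0.3521.
That image sits 7.599 cm in front of the second lens, so d_o2 = 7.599 cm.
Lens 2: 1/d_i2 = 1/f_2 - 1/d_o2 = 1/(-23.5) - 1/(7.599) = -0.17416 cm^-1, so d_i2 = -5.742 cm.
m_2 = -(-5.742)/(7.599) = 0.7557.
Overall magnification: m = m_1 m_2 = -0.2661.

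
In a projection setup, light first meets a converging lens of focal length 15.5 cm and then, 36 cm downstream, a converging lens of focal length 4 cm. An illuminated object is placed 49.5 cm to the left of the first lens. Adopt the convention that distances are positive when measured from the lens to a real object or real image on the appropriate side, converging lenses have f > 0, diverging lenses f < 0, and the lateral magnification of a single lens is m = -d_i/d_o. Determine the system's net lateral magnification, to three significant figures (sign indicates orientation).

Lens 1: 1/d_i1 = 1/f_1 - 1/d_o1 = 1/15.5 - 1/49.5 = 0.04431 cm^-1, so d_i1 = 22.566 cm.
m_1 = -(22.566)/49.5 = -0.4559.
That image sits 13.434 cm in front of the second lens, so d_o2 = 13.434 cm.
Lens 2: 1/d_i2 = 1/f_2 - 1/d_o2 = 1/4 - 1/(13.434) = 0.17556 cm^-1, so d_i2 = 5.696 cm.
m_2 = -(5.696)/(13.434) = -0.4240.
The system's lateral magnification is m_1 m_2 = (-0.4559)(-0.4240) = 0.1933.

0.193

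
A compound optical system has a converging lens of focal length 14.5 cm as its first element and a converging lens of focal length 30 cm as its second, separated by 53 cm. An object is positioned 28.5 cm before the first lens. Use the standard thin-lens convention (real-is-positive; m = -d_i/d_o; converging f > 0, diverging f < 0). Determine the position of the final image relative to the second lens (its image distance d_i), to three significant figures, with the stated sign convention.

Lens 1: 1/d_i1 = 1/f_1 - 1/d_o1 = 1/14.5 - 1/28.5 = 0.03388 cm^-1, so d_i1 = 29.518 cm.
The intermediate image is 29.518 cm to the right of lens 1, so d_o2 = L - d_i1 = 53 - 29.518 = 23.482 cm.
Lens 2: 1/d_i2 = 1/f_2 - 1/d_o2 = 1/30 - 1/(23.482) = -0.00925 cm^-1, so d_i2 = -108.082 cm.

-108 cm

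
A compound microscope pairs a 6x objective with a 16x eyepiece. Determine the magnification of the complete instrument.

96

The overall magnification of a compound microscope is the product of the objective and eyepiece magnifications:
M = M_obj x M_eye = 6 x 16 = 96.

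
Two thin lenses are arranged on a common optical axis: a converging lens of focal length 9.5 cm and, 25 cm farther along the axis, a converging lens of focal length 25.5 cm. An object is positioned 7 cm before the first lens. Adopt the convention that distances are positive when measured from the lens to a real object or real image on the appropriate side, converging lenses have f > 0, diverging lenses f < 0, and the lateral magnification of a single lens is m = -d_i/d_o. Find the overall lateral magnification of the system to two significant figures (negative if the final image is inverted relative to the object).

Applying the thin-lens equation to the first lens, 1/9.5 = 1/7 + 1/d_i1, which gives d_i1 = -26.600 cm.
Its lateral magnification is m_1 = -d_i1/d_o1 = -(-26.600)/7 = 3.8000.
The intermediate image is virtual, 26.600 cm to the left of lens 1, so d_o2 = L - d_i1 = 25 - (-26.600) = 51.600 cm.
Applying the thin-lens equation again with f_2 = 25.5 cm and d_o2 = 51.600 cm gives d_i2 = 50.414 cm.
m_2 = -(50.414)/(51.600) = -0.9770.
Total m = m_1 x m_2 = (3.8000)(-0.9770) = -3.7126.

-3.7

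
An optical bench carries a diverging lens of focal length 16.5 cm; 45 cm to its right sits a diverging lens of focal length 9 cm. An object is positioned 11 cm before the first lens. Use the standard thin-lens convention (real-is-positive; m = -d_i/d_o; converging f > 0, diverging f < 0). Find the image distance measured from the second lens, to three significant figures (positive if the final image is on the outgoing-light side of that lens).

Lens 1: 1/d_i1 = 1/f_1 - 1/d_o1 = 1/(-16.5) - 1/11 = -0.15152 cm^-1, so d_i1 = -6.600 cm.
With d_i1 < 0 the first image is virtual and lies on the object side; the object distance for lens 2 is d_o2 = 45 - (-6.600) = 51.600 cm.
Lens 2: 1/d_i2 = 1/f_2 - 1/d_o2 = 1/(-9) - 1/(51.600) = -0.13049 cm^-1, so d_i2 = -7.663 cm.

-7.66 cm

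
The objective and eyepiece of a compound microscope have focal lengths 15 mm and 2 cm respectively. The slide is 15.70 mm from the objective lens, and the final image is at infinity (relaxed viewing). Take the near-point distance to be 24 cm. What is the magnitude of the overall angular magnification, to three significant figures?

257

Convert to cm: f_obj = 15 mm = 1.5 cm; d_o = 15.70 mm = 1.57 cm.
Objective: 1/d_i = 1/f_obj - 1/d_o = 1/1.5 - 1/1.57 = 0.02972 cm^-1, so d_i = 33.643 cm.
m_obj = -d_i/d_o = -33.643/1.57 = -21.429.
Eyepiece angular magnification (image at infinity): M_eye = D/f_e = 24/2 = 12.000.
Overall M = m_obj x M_eye = (-21.429)(12.000) = -257.14.
|M| = 257.14.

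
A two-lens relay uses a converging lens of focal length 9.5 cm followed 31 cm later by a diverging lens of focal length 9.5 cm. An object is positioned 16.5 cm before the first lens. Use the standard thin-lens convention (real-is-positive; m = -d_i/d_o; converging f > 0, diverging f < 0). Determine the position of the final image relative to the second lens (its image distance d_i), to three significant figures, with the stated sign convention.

Lens 1: 1/d_i1 = 1/f_1 - 1/d_o1 = 1/9.5 - 1/16.5 = 0.04466 cm^-1, so d_i1 = 22.393 cm.
Object distance for lens 2: d_o2 = 31 - 22.393 = 8.607 cm.
Lens 2: 1/d_i2 = 1/f_2 - 1/d_o2 = 1/(-9.5) - 1/(8.607) = -0.22145 cm^-1, so d_i2 = -4.516 cm.

-4.52 cm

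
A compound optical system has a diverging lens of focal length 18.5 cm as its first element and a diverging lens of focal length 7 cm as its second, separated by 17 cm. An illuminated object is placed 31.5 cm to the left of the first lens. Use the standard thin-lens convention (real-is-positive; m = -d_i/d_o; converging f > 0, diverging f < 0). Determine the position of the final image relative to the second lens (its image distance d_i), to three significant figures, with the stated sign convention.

Lens 1: 1/d_i1 = 1/f_1 - 1/d_o1 = 1/(-18.5) - 1/31.5 = -0.08580 cm^-1, so d_i1 = -11.655 cm.
With d_i1 < 0 the first image is virtual and lies on the object side; the object distance for lens 2 is d_o2 = 17 - (-11.655) = 28.655 cm.
Lens 2: 1/d_i2 = 1/f_2 - 1/d_o2 = 1/(-7) - 1/(28.655) = -0.17776 cm^-1, so d_i2 = -5.626 cm.

-5.63 cm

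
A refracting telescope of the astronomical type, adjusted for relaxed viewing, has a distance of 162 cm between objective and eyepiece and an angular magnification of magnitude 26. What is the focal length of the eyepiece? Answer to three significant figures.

6.00 cm

In normal adjustment the tube length equals f_obj + f_eye and |M| = f_obj/f_eye.
So f_obj = 26 f_eye and 26 f_eye + f_eye = 162 cm, giving f_eye = 162/27 = 6.000 cm and f_obj = 156.000 cm.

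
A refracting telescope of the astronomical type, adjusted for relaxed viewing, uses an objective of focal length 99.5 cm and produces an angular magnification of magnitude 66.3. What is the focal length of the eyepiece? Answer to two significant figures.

1.5 cm

|M| = f_obj/f_eye, so f_eye = f_obj/|M| = 99.5/66.3 = 1.501 cm.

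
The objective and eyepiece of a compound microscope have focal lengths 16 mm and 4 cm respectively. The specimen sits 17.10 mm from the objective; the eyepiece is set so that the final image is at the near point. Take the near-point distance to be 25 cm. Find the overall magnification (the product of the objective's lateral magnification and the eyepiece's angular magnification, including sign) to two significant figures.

-110

Convert to cm: f_obj = 16 mm = 1.6 cm; d_o = 17.10 mm = 1.71 cm.
Objective: 1/d_i = 1/f_obj - 1/d_o = 1/1.6 - 1/1.71 = 0.04020 cm^-1, so d_i = 24.873 cm.
m_obj = -d_i/d_o = -24.873/1.71 = -14.545.
Eyepiece angular magnification (image at near point): M_eye = 1 + D/f_e = 1 + 25/4 = 7.250.
Overall M = m_obj x M_eye = (-14.545)(7.250) = -105.45.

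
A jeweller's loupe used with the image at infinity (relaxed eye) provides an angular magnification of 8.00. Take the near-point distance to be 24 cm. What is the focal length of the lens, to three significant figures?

For the image at infinity, M = D/f.
f = D/M = 24/8.0 = 3.000 cm.

3.00 cm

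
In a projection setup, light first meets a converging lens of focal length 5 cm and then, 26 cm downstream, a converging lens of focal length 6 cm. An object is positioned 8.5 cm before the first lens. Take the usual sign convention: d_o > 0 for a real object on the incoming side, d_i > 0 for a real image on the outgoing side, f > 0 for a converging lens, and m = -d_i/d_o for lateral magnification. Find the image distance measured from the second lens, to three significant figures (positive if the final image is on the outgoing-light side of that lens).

Applying the thin-lens equation to the first lens, 1/5 = 1/8.5 + 1/d_i1, which gives d_i1 = 12.143 cm.
The intermediate image is 12.143 cm to the right of lens 1, so d_o2 = L - d_i1 = 26 - 12.143 = 13.857 cm.
Applying the thin-lens equation again with f_2 = 6 cm and d_o2 = 13.857 cm gives d_i2 = 10.582 cm.

10.6 cm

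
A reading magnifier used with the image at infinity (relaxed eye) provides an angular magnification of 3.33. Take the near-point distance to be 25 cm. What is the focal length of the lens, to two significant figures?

7.5 cm

For the image at infinity, M = D/f.
f = D/M = 25/3.33 = 7.508 cm.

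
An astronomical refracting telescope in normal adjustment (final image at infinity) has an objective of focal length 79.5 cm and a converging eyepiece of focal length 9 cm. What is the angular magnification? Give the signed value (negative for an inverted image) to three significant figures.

M = -f_obj/f_eye = -79.5/(9) = -8.833.

-8.83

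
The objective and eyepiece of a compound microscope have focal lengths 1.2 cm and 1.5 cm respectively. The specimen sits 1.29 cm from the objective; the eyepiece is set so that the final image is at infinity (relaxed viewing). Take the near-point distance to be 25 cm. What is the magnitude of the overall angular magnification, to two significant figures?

Objective: 1/d_i = 1/f_obj - 1/d_o = 1/1.2 - 1/1.29 = 0.05814 cm^-1, so d_i = 17.200 cm.
m_obj = -d_i/d_o = -17.200/1.29 = -13.333.
Eyepiece angular magnification (image at infinity): M_eye = D/f_e = 25/1.5 = 16.667.
Overall M = m_obj x M_eye = (-13.333)(16.667) = -222.22.
|M| = 222.22.

220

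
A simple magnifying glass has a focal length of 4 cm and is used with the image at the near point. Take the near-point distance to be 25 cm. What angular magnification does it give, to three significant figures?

M = 1 + D/f = 1 + 25/4 = 7.250.

7.25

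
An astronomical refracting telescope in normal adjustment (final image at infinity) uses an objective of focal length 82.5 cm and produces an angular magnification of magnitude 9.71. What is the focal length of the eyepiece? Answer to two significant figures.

8.5 cm

|M| = f_obj/f_eye, so f_eye = f_obj/|M| = 82.5/9.71 = 8.496 cm.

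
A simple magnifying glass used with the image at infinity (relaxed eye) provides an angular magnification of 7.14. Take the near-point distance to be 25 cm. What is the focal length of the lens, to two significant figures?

For the image at infinity, M = D/f.
f = D/M = 25/7.14 = 3.501 cm.

3.5 cm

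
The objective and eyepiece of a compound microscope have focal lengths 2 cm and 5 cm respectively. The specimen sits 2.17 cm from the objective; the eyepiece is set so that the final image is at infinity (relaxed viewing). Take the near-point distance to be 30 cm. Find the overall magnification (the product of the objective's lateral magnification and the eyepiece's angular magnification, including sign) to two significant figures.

Objective: 1/d_i = 1/f_obj - 1/d_o = 1/2 - 1/2.17 = 0.03917 cm^-1, so d_i = 25.529 cm.
m_obj = -d_i/d_o = -25.529/2.17 = -11.765.
Eyepiece angular magnification (image at infinity): M_eye = D/f_e = 30/5 = 6.000.
Overall M = m_obj x M_eye = (-11.765)(6.000) = -70.59.

-71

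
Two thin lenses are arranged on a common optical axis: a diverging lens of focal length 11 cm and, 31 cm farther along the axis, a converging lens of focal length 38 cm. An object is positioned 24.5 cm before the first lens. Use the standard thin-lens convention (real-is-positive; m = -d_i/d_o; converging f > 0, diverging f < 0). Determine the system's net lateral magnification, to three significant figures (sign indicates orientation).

-19.9

First lens: d_i1 = 1/(1/(-11) - 1/24.5) = -7.592 cm.
m_1 = -(-7.592)/24.5 = 0.3099.
With d_i1 < 0 the first image is virtual and lies on the object side; the object distance for lens 2 is d_o2 = 31 - (-7.592) = 38.592 cm.
Second lens: d_i2 = 1/(1/38 - 1/(38.592)) = 2479.048 cm.
m_2 = -(2479.048)/(38.592) = -64.2381.
Total m = m_1 x m_2 = (0.3099)(-64.2381) = -19.9048.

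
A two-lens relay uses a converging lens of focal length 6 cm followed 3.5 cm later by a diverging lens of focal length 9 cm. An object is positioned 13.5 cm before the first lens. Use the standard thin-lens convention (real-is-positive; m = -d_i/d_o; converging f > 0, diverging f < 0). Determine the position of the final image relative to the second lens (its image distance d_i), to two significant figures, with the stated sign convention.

39 cm

Applying the thin-lens equation to the first lens, 1/6 = 1/13.5 + 1/d_i1, which gives d_i1 = 10.800 cm.
This image would form 10.800 cm past lens 1, i.e. 7.300 cm beyond lens 2, so it is a virtual object for lens 2: d_o2 = 3.5 - 10.800 = -7.300 cm.
Applying the thin-lens equation again with f_2 = -9 cm and d_o2 = -7.300 cm gives d_i2 = 38.647 cm.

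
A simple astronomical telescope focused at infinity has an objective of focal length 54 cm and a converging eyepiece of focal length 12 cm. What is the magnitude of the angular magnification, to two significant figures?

4.5

|M| = f_obj/|f_eye| = 54/12 = 4.500.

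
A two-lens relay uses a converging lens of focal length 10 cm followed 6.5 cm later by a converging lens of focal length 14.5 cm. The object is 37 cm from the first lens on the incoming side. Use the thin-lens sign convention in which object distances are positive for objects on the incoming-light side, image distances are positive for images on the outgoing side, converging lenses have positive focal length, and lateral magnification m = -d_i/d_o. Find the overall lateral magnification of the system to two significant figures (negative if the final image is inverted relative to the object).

Lens 1: 1/d_i1 = 1/f_1 - 1/d_o1 = 1/10 - 1/37 = 0.07297 cm^-1, so d_i1 = 13.704 cm.
m_1 = -(13.704)/37 = -0.3704.
Since 13.704 cm > 6.5 cm, the first image lies past the second lens and serves as a virtual object: d_o2 = L - d_i1 = -7.204 cm.
Lens 2: 1/d_i2 = 1/f_2 - 1/d_o2 = 1/14.5 - 1/(-7.204) = 0.20778 cm^-1, so d_i2 = 4.813 cm.
m_2 = -(4.813)/(-7.204) = 0.6681.
The system's lateral magnification is m_1 m_2 = (-0.3704)(0.6681) = -0.2474.

-0.25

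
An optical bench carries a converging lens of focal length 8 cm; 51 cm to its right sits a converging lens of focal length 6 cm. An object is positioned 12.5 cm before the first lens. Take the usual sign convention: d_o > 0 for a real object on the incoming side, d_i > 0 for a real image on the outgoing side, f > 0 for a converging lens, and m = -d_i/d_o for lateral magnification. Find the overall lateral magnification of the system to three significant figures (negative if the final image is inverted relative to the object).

0.468

Lens 1: 1/d_i1 = 1/f_1 - 1/d_o1 = 1/8 - 1/12.5 = 0.04500 cm^-1, so d_i1 = 22.222 cm.
m_1 = -(22.222)/12.5 = -1.7778.
The intermediate image is 22.222 cm to the right of lens 1, so d_o2 = L - d_i1 = 51 - 22.222 = 28.778 cm.
Lens 2: 1/d_i2 = 1/f_2 - 1/d_o2 = 1/6 - 1/(28.778) = 0.13192 cm^-1, so d_i2 = 7.580 cm.
m_2 = -(7.580)/(28.778) = -0.2634.
The system's lateral magnification is m_1 m_2 = (-1.7778)(-0.2634) = 0.4683.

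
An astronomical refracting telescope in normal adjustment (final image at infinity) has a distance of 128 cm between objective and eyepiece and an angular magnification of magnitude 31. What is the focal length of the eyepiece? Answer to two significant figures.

In normal adjustment the tube length equals f_obj + f_eye and |M| = f_obj/f_eye.
So f_obj = 31 f_eye and 31 f_eye + f_eye = 128 cm, giving f_eye = 128/32 = 4.000 cm and f_obj = 124.000 cm.

4.0 cm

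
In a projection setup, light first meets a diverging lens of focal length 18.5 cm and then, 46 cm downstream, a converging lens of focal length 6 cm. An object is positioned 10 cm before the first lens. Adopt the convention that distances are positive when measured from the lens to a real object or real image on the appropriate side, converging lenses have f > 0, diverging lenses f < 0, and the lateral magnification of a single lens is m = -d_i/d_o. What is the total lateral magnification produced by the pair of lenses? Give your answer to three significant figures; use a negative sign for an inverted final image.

Lens 1: 1/d_i1 = 1/f_1 - 1/d_o1 = 1/(-18.5) - 1/10 = -0.15405 cm^-1, so d_i1 = -6.491 cm.
m_1 = -(-6.491)/10 = 0.6491.
The intermediate image is virtual, 6.491 cm to the left of lens 1, so d_o2 = L - d_i1 = 46 - (-6.491) = 52.491 cm.
Lens 2: 1/d_i2 = 1/f_2 - 1/d_o2 = 1/6 - 1/(52.491) = 0.14762 cm^-1, so d_i2 = 6.774 cm.
m_2 = -(6.774)/(52.491) = -0.1291.
Total m = m_1 x m_2 = (0.6491)(-0.1291) = -0.0838.

-0.0838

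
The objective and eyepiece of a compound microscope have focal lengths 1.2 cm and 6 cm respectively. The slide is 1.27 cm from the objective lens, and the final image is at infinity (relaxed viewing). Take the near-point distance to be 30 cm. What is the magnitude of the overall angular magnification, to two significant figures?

Objective: 1/d_i = 1/f_obj - 1/d_o = 1/1.2 - 1/1.27 = 0.04593 cm^-1, so d_i = 21.771 cm.
m_obj = -d_i/d_o = -21.771/1.27 = -17.143.
Eyepiece angular magnification (image at infinity): M_eye = D/f_e = 30/6 = 5.000.
Overall M = m_obj x M_eye = (-17.143)(5.000) = -85.71.
|M| = 85.71.

86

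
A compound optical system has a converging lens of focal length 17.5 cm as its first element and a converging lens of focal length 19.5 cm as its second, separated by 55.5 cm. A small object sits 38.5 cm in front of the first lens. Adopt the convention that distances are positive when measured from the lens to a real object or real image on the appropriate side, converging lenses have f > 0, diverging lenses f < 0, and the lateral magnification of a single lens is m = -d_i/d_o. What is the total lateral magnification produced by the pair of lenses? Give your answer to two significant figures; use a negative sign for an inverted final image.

4.1

Lens 1: 1/d_i1 = 1/f_1 - 1/d_o1 = 1/17.5 - 1/38.5 = 0.03117 cm^-1, so d_i1 = 32.083 cm.
m_1 = -(32.083)/38.5 = -0.8333.
Object distance for lens 2: d_o2 = 55.5 - 32.083 = 23.417 cm.
Lens 2: 1/d_i2 = 1/f_2 - 1/d_o2 = 1/19.5 - 1/(23.417) = 0.00858 cm^-1, so d_i2 = 116.585 cm.
m_2 = -(116.585)/(23.417) = -4.9787.
The system's lateral magnification is m_1 m_2 = (-0.8333)(-4.9787) = 4.1489.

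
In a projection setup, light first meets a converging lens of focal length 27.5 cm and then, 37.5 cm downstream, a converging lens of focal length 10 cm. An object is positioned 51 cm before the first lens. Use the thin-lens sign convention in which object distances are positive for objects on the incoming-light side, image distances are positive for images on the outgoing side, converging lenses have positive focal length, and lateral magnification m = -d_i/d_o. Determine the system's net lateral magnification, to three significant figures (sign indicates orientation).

Applying the thin-lens equation to the first lens, 1/27.5 = 1/51 + 1/d_i1, which gives d_i1 = 59.681 cm.
Its lateral magnification is m_1 = -d_i1/d_o1 = -(59.681)/51 = -1.1702.
Since 59.681 cm > 37.5 cm, the first image lies past the second lens and serves as a virtual object: d_o2 = L - d_i1 = -22.181 cm.
Applying the thin-lens equation again with f_2 = 10 cm and d_o2 = -22.181 cm gives d_i2 = 6.893 cm.
m_2 = -(6.893)/(-22.181) = 0.3107.
The system's lateral magnification is m_1 m_2 = (-1.1702)(0.3107) = -0.3636.

-0.364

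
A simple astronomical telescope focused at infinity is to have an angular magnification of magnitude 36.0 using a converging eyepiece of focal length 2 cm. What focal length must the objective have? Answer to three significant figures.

|M| = f_obj/|f_eye|, so f_obj = |M| x |f_eye| = 36.0 x 2 = 72.000 cm.

72.0 cm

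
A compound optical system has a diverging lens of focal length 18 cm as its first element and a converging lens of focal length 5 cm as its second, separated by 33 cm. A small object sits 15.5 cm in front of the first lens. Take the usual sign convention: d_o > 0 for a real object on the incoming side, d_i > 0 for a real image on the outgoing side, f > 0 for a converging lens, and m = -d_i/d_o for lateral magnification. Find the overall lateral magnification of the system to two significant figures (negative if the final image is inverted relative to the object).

First lens: d_i1 = 1/(1/(-18) - 1/15.5) = -8.328 cm.
m_1 = -(-8.328)/15.5 = 0.5373.
The intermediate image is virtual, 8.328 cm to the left of lens 1, so d_o2 = L - d_i1 = 33 - (-8.328) = 41.328 cm.
Second lens: d_i2 = 1/(1/5 - 1/(41.328)) = 5.688 cm.
m_2 = -(5.688)/(41.328) = -0.1376.
The system's lateral magnification is m_1 m_2 = (0.5373)(-0.1376) = -0.0740.

-0.074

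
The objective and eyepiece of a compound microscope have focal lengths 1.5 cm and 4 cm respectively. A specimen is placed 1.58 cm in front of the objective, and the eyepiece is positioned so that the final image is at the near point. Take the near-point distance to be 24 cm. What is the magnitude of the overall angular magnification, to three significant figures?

131

Objective: 1/d_i = 1/f_obj - 1/d_o = 1/1.5 - 1/1.58 = 0.03376 cm^-1, so d_i = 29.625 cm.
m_obj = -d_i/d_o = -29.625/1.58 = -18.750.
Eyepiece angular magnification (image at near point): M_eye = 1 + D/f_e = 1 + 24/4 = 7.000.
Overall M = m_obj x M_eye = (-18.750)(7.000) = -131.25.
|M| = 131.25.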